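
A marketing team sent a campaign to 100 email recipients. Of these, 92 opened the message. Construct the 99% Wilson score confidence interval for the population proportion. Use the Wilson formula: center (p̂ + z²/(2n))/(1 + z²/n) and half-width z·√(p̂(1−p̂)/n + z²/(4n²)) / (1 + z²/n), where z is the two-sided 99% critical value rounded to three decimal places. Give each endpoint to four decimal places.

(0.8213, 0.9664)

p̂ = 92/100 = 0.92000; z = 2.576, so z² = 6.635776.
Denominator 1 + z²/n = 1 + 6.635776/100 = 1.066358.
Center = (0.92000 + 0.033179)/1.066358 = 0.89386.
Radicand: p̂(1−p̂)/n + z²/(4n²) = 0.000736000 + 0.000165894 = 0.000901894.
Half-width = 2.576·√0.000901894/1.066358 = 0.07255.
CI: 0.89386 ± 0.07255 = (0.8213, 0.9664).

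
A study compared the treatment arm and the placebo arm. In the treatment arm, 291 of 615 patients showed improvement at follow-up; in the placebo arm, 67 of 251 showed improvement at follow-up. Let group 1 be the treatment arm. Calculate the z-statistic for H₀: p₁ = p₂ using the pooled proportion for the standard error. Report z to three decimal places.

Sample proportions: p̂₁ = 291/615 = 0.47317 and p̂₂ = 67/251 = 0.26693.
Pooled p̂ = (291+67)/(615+251) = 358/866 = 0.41339.
SE = √[p̂(1−p̂)(1/n₁+1/n₂)] = √[0.41339·0.58661·(1/615+1/251)] ≈ 0.036884.
z = (p̂₁ − p̂₂)/SE = (0.47317 − 0.26693)/0.036884 = 0.20624/0.036884 = 5.592.

z = 5.592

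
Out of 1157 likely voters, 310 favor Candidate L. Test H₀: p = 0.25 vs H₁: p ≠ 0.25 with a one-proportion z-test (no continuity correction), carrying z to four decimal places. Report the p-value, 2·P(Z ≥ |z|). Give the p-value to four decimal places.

The sample proportion is 310/1157 = 0.26793.
Null standard error: √(0.25·0.75/1157) = √0.000162057 = 0.012730.
z = (p̂ − p₀)/SE = (310/1157 − 0.25)/0.012730 ≈ 1.4088.
p-value = 2·P(Z ≥ |z|) with z = 1.4088 → 0.1589.

p-value = 0.1589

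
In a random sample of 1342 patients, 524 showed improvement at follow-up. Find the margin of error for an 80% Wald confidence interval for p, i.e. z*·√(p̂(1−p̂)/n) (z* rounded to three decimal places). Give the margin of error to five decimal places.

ME = 0.01707

With x = 524 successes in n = 1342, p̂ = 0.39046.
Standard error of p̂: √(0.238001/1342) = √0.000177348 = 0.013317.
For 80% confidence, z* = 1.282.
ME = 1.282·0.013317 = 0.01707.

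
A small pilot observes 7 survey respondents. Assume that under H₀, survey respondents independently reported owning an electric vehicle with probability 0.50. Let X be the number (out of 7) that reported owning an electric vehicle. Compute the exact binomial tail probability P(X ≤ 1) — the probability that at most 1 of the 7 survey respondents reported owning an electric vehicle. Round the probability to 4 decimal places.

X ~ Binomial(n=7, p=0.50).
P(X ≤ 1) = C(7,0)·0.50^0·0.50^7 + C(7,1)·0.50^1·0.50^6.
= 0.007812 + 0.054688 = 0.0625.

P = 0.0625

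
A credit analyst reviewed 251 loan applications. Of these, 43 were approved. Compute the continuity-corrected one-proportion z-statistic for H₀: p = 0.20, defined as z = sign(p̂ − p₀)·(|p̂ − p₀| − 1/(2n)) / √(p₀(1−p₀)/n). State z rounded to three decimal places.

z = -1.057

The sample proportion is 43/251 = 0.17131. p̂ − p₀ = -0.028685.
Continuity correction 1/(2n) = 1/502 = 0.001992.
Corrected numerator: |-0.028685| − 0.001992 = 0.026693.
Null standard error: √(0.20·0.80/251) = √0.000637450 = 0.025248.
z = −0.026693/0.025248 = -1.057.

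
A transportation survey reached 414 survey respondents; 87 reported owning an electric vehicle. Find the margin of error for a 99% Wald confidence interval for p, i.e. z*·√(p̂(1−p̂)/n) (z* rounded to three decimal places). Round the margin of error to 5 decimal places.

ME = 0.05158

Sample proportion p̂ = 87/414 = 0.21014.
SE = √(p̂(1−p̂)/n) = √(0.165984/414) = 0.020023.
The 99% critical value is z* = 2.576.
So ME = 0.05158.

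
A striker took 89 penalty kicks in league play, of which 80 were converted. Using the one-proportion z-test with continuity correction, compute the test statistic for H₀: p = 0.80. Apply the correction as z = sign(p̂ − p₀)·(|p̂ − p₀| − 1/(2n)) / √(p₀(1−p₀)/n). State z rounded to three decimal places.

z = 2.199

With x = 80 successes in n = 89, p̂ = 0.89888. p̂ − p₀ = 0.098876.
Continuity correction 1/(2n) = 1/178 = 0.005618.
Corrected numerator: |0.098876| − 0.005618 = 0.093258.
SE₀ = √(0.80·0.20/89) = 0.042400.
z = +0.093258/0.042400 = 2.199.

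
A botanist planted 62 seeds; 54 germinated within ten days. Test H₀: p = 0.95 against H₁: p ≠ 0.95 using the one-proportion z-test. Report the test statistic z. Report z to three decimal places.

p̂ = 54/62 = 0.87097.
SE₀ = √(0.95·0.05/62) = 0.027679.
z = (0.87097 − 0.95)/0.027679 = -0.07903/0.027679 = -2.855.

z = -2.855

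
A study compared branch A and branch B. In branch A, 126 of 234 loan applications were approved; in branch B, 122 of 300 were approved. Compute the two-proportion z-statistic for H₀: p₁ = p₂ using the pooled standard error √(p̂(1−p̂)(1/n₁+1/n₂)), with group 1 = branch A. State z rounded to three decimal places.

z = 3.030

Sample proportions: p̂₁ = 126/234 = 0.53846 and p̂₂ = 122/300 = 0.40667.
Pooled p̂ = (126+122)/(234+300) = 248/534 = 0.46442.
Pooled SE = √[0.2487340·0.00760684] ≈ 0.043498.
z = (p̂₁ − p̂₂)/SE = (0.53846 − 0.40667)/0.043498 = 0.13179/0.043498 = 3.030.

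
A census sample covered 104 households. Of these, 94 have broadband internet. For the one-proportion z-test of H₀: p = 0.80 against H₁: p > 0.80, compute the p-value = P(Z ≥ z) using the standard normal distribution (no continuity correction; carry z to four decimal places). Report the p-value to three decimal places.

p-value = 0.004

p̂ = 94/104 = 0.90385.
Null standard error: √(0.80·0.20/104) = √0.001538462 = 0.039223.
Test statistic (full precision, shown to 4 dp): z = (94/104 − 0.80)/SE₀ ≈ 2.6476.
p-value = P(Z ≥ z) with z = 2.6476 → 0.004.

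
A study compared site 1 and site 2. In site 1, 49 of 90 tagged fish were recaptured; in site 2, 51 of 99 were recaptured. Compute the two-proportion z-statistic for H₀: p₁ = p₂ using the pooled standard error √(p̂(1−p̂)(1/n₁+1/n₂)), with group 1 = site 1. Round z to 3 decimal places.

Sample proportions: p̂₁ = 49/90 = 0.54444 and p̂₂ = 51/99 = 0.51515.
Pooling: p̂ = 100/189 = 0.52910.
SE = √[p̂(1−p̂)(1/n₁+1/n₂)] = √[0.52910·0.47090·(1/90+1/99)] ≈ 0.072698.
z = 0.02929/0.072698 = 0.403.

z = 0.403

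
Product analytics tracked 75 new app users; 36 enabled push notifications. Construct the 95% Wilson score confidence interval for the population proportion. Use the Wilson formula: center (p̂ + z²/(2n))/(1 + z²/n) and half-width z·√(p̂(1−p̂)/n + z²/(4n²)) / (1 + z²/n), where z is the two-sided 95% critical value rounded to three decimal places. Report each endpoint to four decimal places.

(0.3707, 0.5913)

Here p̂ = 36/75 = 0.48000 and z = 1.960 (z² = 3.841600).
1 + z²/n = 1.051221.
Center = (0.48000 + 0.025611)/1.051221 = 0.48097.
Radicand: p̂(1−p̂)/n + z²/(4n²) = 0.003328000 + 0.000170738 = 0.003498738.
Half-width = z·√(radicand)/denom = 1.960·0.059150/1.051221 = 0.11029.
CI: 0.48097 ± 0.11029 = (0.3707, 0.5913).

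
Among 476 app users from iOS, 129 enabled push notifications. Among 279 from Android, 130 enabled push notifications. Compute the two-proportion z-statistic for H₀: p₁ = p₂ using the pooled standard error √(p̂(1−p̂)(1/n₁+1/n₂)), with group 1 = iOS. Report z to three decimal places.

p̂₁ = 129/476 = 0.27101, p̂₂ = 130/279 = 0.46595.
Pooling: p̂ = 259/755 = 0.34305.
Pooled SE = √[0.2253656·0.00568507] ≈ 0.035794.
z = -0.19494/0.035794 = -5.446.

z = -5.446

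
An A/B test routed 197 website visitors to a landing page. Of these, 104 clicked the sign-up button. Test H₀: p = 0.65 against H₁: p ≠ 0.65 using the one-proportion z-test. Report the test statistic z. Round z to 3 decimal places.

Sample proportion p̂ = 104/197 = 0.52792.
Under H₀, SE = √(p₀(1−p₀)/n) = √(0.65·0.35/197) = √0.001154822 = 0.033983.
Test statistic: z = -0.12208/0.033983 = -3.592.

z = -3.592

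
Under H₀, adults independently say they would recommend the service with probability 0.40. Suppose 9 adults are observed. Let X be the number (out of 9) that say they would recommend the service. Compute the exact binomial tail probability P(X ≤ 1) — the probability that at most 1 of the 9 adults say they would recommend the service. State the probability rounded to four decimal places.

X ~ Binomial(n=9, p=0.40).
P(X ≤ 1) = C(9,0)·0.40^0·0.60^9 + C(9,1)·0.40^1·0.60^8.
= 0.010078 + 0.060466 = 0.0705.

P = 0.0705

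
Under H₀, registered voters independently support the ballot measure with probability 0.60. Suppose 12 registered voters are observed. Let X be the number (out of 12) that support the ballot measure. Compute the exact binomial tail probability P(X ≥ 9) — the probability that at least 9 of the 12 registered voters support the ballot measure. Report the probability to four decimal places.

X ~ Binomial(n=12, p=0.60).
P(X ≥ 9) = C(12,9)·0.60^9·0.40^3 + C(12,10)·0.60^10·0.40^2 + C(12,11)·0.60^11·0.40^1 + C(12,12)·0.60^12·0.40^0.
= 0.141894 + 0.063852 + 0.017414 + 0.002177 = 0.2253.

P = 0.2253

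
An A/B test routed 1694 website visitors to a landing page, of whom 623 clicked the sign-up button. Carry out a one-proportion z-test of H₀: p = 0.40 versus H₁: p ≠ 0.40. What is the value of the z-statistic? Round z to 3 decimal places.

The sample proportion is 623/1694 = 0.36777.
Under H₀, SE = √(p₀(1−p₀)/n) = √(0.40·0.60/1694) = √0.000141677 = 0.011903.
z = (0.36777 − 0.40)/0.011903 = -0.03223/0.011903 = -2.708.

z = -2.708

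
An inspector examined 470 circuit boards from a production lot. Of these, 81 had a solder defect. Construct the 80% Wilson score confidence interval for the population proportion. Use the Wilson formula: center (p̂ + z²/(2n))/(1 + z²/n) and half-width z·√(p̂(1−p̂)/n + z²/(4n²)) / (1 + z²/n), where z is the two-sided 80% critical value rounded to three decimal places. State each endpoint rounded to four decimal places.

p̂ = 81/470 = 0.17234; z = 1.282, so z² = 1.643524.
Denominator 1 + z²/n = 1 + 1.643524/470 = 1.003497.
Adjusted center: (0.17234 + z²/(2n))/1.003497 = 0.17348.
Radicand: p̂(1−p̂)/n + z²/(4n²) = 0.000303488 + 0.000001860 = 0.000305348.
Half-width = 1.282·√0.000305348/1.003497 = 0.02232.
So the interval runs from 0.1512 to 0.1958.

(0.1512, 0.1958)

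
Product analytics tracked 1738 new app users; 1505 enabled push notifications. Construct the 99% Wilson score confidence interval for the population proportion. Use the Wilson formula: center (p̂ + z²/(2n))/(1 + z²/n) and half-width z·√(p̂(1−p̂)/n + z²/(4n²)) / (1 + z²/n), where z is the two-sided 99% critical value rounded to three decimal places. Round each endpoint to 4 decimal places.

p̂ = 1505/1738 = 0.86594; z = 2.576, so z² = 6.635776.
1 + z²/n = 1.003818.
Center = (0.86594 + 0.001909)/1.003818 = 0.86455.
Radicand: p̂(1−p̂)/n + z²/(4n²) = 0.000066795 + 0.000000549 = 0.000067344.
Half-width = z·√(radicand)/denom = 2.576·0.008206/1.003818 = 0.02106.
Interval: 0.86455 ± 0.02106 → (0.8435, 0.8856).

(0.8435, 0.8856)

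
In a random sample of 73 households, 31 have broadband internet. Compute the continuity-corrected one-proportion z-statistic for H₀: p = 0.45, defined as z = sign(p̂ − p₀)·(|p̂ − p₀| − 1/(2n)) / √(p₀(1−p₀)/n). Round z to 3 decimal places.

With x = 31 successes in n = 73, p̂ = 0.42466. p̂ − p₀ = -0.025342.
1/(2n) = 0.006849.
Corrected numerator: |-0.025342| − 0.006849 = 0.018493.
SE₀ = √(0.45·0.55/73) = 0.058227.
z = −0.018493/0.058227 = -0.318.

z = -0.318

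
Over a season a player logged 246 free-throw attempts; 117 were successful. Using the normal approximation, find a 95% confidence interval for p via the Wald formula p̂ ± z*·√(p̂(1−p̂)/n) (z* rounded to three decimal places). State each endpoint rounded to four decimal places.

Sample proportion p̂ = 117/246 = 0.47561.
Standard error of p̂: √(0.249405/246) = √0.001013842 = 0.031841.
For 95% confidence, z* = 1.960.
Margin of error: 1.960 × 0.031841 = 0.06241.
CI: 0.47561 ± 0.06241 = (0.4132, 0.5380).

(0.4132, 0.5380)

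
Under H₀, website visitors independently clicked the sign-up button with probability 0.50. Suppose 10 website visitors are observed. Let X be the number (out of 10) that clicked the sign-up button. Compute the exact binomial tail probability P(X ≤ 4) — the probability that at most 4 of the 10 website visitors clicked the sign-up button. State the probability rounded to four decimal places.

P = 0.3770

X is binomial with n = 10 and p = 0.50.
P(X ≤ 4) = Σ_{j=0}^{4} C(10,j)·0.50^j·0.50^{10−j}.
= 0.000977 + 0.009766 + 0.043945 + 0.117188 + 0.205078 = 0.3770.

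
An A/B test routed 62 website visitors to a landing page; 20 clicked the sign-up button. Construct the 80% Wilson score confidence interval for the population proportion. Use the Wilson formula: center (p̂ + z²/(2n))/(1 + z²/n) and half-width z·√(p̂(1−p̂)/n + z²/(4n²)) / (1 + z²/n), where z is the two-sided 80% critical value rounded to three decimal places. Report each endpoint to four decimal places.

(0.2519, 0.4024)

Here p̂ = 20/62 = 0.32258 and z = 1.282 (z² = 1.643524).
Denominator 1 + z²/n = 1 + 1.643524/62 = 1.026508.
Center = (0.32258 + 0.013254)/1.026508 = 0.32716.
Radicand: p̂(1−p̂)/n + z²/(4n²) = 0.003524554 + 0.000106889 = 0.003631443.
Half-width = 1.282·√0.003631443/1.026508 = 0.07526.
Interval: 0.32716 ± 0.07526 → (0.2519, 0.4024).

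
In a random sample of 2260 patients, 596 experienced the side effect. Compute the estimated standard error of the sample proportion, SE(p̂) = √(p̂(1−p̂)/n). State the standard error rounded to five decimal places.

p̂ = 596/2260 = 0.26372.
p̂(1−p̂) = 0.194172.
SE = √(0.194172/2260) = √0.000085917 = 0.00927.

SE = 0.00927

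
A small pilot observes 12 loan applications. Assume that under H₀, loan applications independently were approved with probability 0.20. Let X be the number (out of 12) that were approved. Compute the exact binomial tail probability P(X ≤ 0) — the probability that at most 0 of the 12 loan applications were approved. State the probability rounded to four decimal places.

P = 0.0687

X is binomial with n = 12 and p = 0.20.
P(X ≤ 0) = C(12,0)·0.20^0·0.80^12.
= 0.068719 = 0.0687.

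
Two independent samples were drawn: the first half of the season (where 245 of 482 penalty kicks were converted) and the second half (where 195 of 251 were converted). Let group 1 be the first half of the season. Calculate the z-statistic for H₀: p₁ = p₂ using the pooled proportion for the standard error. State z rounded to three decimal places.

z = -7.044

p̂₁ = 245/482 = 0.50830, p̂₂ = 195/251 = 0.77689.
Pooled p̂ = (245+195)/(482+251) = 440/733 = 0.60027.
SE = √[p̂(1−p̂)(1/n₁+1/n₂)] = √[0.60027·0.39973·(1/482+1/251)] ≈ 0.038128.
z = -0.26859/0.038128 = -7.044.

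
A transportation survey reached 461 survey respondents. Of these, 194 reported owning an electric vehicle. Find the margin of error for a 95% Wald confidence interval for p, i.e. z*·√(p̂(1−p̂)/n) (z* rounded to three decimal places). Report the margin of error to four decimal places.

Sample proportion p̂ = 194/461 = 0.42082.
Standard error of p̂: √(0.243731/461) = √0.000528701 = 0.022994.
The 95% critical value is z* = 1.960.
Margin of error = z*·SE = 1.960 × 0.022994 = 0.0451.

ME = 0.0451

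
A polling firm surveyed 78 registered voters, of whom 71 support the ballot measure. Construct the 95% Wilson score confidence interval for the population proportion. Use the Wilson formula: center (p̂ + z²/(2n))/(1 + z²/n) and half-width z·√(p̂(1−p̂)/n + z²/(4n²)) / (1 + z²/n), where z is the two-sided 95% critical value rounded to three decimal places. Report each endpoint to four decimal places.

(0.8262, 0.9558)

Here p̂ = 71/78 = 0.91026 and z = 1.960 (z² = 3.841600).
Denominator 1 + z²/n = 1 + 3.841600/78 = 1.049251.
Adjusted center: (0.91026 + z²/(2n))/1.049251 = 0.89100.
Radicand: p̂(1−p̂)/n + z²/(4n²) = 0.001047304 + 0.000157857 = 0.001205161.
Half-width = z·√(radicand)/denom = 1.960·0.034715/1.049251 = 0.06485.
CI: 0.89100 ± 0.06485 = (0.8262, 0.9558).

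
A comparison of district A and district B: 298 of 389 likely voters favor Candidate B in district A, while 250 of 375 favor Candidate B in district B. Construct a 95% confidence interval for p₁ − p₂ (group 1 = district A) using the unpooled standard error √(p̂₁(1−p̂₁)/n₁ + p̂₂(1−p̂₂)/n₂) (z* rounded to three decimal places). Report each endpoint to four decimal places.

p̂₁ = 0.76607, p̂₂ = 0.66667, so the observed difference is 0.09940.
Unpooled SE = √(p̂₁(1−p̂₁)/n₁ + p̂₂(1−p̂₂)/n₂) = √(0.000460690 + 0.000592593) = 0.032454.
The 95% critical value is z* = 1.960. Margin of error = 0.06361.
CI: 0.09940 ± 0.06361 = (0.0358, 0.1630).

(0.0358, 0.1630)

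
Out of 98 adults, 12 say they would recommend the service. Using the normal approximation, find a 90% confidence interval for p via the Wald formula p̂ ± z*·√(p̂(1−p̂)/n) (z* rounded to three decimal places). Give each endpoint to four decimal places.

With x = 12 successes in n = 98, p̂ = 0.12245.
Standard error of p̂: √(0.107455/98) = √0.001096482 = 0.033113.
For 90% confidence, z* = 1.645.
Margin = 1.645·0.033113 = 0.05447.
So the interval runs from 0.0680 to 0.1769.

(0.0680, 0.1769)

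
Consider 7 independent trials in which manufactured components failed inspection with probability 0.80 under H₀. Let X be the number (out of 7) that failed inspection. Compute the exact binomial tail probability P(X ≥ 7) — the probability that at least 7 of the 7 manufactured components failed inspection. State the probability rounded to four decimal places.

X is binomial with n = 7 and p = 0.80.
P(X ≥ 7) = C(7,7)·0.80^7·0.20^0.
= 0.209715 = 0.2097.

P = 0.2097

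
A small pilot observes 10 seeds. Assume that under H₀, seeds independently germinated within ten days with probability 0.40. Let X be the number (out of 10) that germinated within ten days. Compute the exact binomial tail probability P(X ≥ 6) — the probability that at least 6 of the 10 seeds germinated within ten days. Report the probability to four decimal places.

X ~ Binomial(n=10, p=0.40).
P(X ≥ 6) = Σ_{j=6}^{10} C(10,j)·0.40^j·0.60^{10−j}.
= 0.111477 + 0.042467 + 0.010617 + 0.001573 + 0.000105 = 0.1662.

P = 0.1662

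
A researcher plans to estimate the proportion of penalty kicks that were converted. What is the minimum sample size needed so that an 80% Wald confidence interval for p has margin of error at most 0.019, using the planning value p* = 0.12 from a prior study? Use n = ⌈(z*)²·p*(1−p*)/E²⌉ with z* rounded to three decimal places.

z* = 1.282 at the 80% level.
p*(1−p*) = 0.12·0.88 = 0.1056.
Required n before rounding: 1.643524 × 0.1056 / 0.019² = 480.765.
Rounding up, n = 481.

n = 481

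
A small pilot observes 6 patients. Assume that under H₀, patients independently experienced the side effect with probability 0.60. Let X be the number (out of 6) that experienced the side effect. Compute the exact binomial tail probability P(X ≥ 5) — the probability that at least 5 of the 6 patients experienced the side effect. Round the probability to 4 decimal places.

X ~ Binomial(n=6, p=0.60).
P(X ≥ 5) = C(6,5)·0.60^5·0.40^1 + C(6,6)·0.60^6·0.40^0.
= 0.186624 + 0.046656 = 0.2333.

P = 0.2333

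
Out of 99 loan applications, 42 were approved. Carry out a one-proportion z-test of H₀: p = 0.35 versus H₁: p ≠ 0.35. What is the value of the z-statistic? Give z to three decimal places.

z = 1.549

Sample proportion p̂ = 42/99 = 0.42424.
Null standard error: √(0.35·0.65/99) = √0.002297980 = 0.047937.
z = (p̂ − p₀)/SE = (0.42424 − 0.35)/0.047937 = 1.549.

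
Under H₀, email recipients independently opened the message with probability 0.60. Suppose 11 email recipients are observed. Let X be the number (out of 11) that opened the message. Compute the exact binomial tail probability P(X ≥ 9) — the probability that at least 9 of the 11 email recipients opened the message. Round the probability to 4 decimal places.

P = 0.1189

X is binomial with n = 11 and p = 0.60.
P(X ≥ 9) = C(11,9)·0.60^9·0.40^2 + C(11,10)·0.60^10·0.40^1 + C(11,11)·0.60^11·0.40^0.
= 0.088684 + 0.026605 + 0.003628 = 0.1189.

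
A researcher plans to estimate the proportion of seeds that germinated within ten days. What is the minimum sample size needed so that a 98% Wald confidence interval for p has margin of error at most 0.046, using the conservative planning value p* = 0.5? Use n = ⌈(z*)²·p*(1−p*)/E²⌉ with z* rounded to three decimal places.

z* = 2.326 at the 98% level.
p*(1−p*) = 0.50·0.50 = 0.2500.
Required n before rounding: 5.410276 × 0.2500 / 0.046² = 639.210.
⌈639.210⌉ = 640.

n = 640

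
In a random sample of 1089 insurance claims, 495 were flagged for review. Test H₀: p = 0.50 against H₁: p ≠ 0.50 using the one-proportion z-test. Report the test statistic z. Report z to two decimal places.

With x = 495 successes in n = 1089, p̂ = 0.45455.
Null standard error: √(0.50·0.50/1089) = √0.000229568 = 0.015152.
z = (p̂ − p₀)/SE = (0.45455 − 0.50)/0.015152 = -3.00.

z = -3.00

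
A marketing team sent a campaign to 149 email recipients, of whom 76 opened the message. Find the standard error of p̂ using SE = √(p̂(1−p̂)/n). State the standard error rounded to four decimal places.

SE = 0.0410

Sample proportion p̂ = 76/149 = 0.51007.
p̂(1−p̂) = 0.249899.
SE = √(0.249899/149) = √0.001677174 = 0.0410.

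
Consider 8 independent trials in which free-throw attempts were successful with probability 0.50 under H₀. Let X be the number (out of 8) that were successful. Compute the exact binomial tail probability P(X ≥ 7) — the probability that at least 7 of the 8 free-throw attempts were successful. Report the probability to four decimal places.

P = 0.0352

X is binomial with n = 8 and p = 0.50.
P(X ≥ 7) = C(8,7)·0.50^7·0.50^1 + C(8,8)·0.50^8·0.50^0.
= 0.031250 + 0.003906 = 0.0352.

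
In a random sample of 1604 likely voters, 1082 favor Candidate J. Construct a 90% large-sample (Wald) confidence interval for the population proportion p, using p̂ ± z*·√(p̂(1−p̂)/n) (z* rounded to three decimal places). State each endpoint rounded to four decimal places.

With x = 1082 successes in n = 1604, p̂ = 0.67456.
Standard error of p̂: √(0.219528/1604) = √0.000136863 = 0.011699.
The 90% critical value is z* = 1.645.
Margin = 1.645·0.011699 = 0.01924.
So the interval runs from 0.6553 to 0.6938.

(0.6553, 0.6938)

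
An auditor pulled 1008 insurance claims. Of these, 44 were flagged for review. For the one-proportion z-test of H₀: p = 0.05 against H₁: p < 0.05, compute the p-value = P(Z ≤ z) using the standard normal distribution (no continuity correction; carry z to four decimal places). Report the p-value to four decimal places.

Sample proportion p̂ = 44/1008 = 0.04365.
Null standard error: √(0.05·0.95/1008) = √0.000047123 = 0.006865.
z = (p̂ − p₀)/SE = (44/1008 − 0.05)/0.006865 ≈ -0.9249.
p-value = P(Z ≤ z) with z = -0.9249 → 0.1775.

p-value = 0.1775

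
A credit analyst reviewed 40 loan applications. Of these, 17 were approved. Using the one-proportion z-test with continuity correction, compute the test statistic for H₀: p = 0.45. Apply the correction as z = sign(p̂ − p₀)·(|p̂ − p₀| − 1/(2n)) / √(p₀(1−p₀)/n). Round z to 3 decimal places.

With x = 17 successes in n = 40, p̂ = 0.42500. p̂ − p₀ = -0.025000.
1/(2n) = 0.012500.
Corrected numerator: |-0.025000| − 0.012500 = 0.012500.
Under H₀, SE = √(p₀(1−p₀)/n) = √(0.45·0.55/40) = √0.006187500 = 0.078661.
z = −0.012500/0.078661 = -0.159.

z = -0.159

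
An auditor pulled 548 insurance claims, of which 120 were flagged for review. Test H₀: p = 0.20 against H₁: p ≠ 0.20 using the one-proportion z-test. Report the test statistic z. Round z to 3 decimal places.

z = 1.111

With x = 120 successes in n = 548, p̂ = 0.21898.
Under H₀, SE = √(p₀(1−p₀)/n) = √(0.20·0.80/548) = √0.000291971 = 0.017087.
z = (0.21898 − 0.20)/0.017087 = 0.01898/0.017087 = 1.111.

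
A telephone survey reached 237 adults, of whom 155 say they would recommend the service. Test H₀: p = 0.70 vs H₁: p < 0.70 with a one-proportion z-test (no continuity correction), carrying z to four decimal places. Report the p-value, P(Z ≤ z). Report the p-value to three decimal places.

p̂ = 155/237 = 0.65401.
SE₀ = √(0.70·0.30/237) = 0.029767.
z = (p̂ − p₀)/SE = (155/237 − 0.70)/0.029767 ≈ -1.5451.
p-value = P(Z ≤ z) with z = -1.5451 → 0.061.

p-value = 0.061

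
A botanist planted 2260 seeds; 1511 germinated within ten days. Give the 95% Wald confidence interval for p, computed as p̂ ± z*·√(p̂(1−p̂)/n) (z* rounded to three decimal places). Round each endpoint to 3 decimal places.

(0.649, 0.688)

Sample proportion p̂ = 1511/2260 = 0.66858.
SE(p̂) = √(0.66858·0.33142/2260) = 0.009902.
z* = 1.960 at the 95% level.
Margin of error: 1.960 × 0.009902 = 0.01941.
Interval: 0.66858 ± 0.01941 → (0.649, 0.688).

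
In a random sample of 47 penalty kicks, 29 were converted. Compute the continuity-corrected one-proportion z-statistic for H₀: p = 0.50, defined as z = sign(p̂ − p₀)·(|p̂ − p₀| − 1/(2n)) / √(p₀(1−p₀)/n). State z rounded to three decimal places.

p̂ = 29/47 = 0.61702. p̂ − p₀ = 0.117021.
1/(2n) = 0.010638.
Corrected numerator: |0.117021| − 0.010638 = 0.106383.
Null standard error: √(0.50·0.50/47) = √0.005319149 = 0.072932.
z = +0.106383/0.072932 = 1.459.

z = 1.459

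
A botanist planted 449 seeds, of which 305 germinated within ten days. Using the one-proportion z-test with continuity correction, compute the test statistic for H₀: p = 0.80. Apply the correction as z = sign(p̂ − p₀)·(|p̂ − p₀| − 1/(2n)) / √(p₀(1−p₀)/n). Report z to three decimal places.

z = -6.336

Sample proportion p̂ = 305/449 = 0.67929. p̂ − p₀ = -0.120713.
1/(2n) = 0.001114.
Corrected numerator: |-0.120713| − 0.001114 = 0.119599.
SE₀ = √(0.80·0.20/449) = 0.018877.
z = (−)0.119599/0.018877 = -6.336.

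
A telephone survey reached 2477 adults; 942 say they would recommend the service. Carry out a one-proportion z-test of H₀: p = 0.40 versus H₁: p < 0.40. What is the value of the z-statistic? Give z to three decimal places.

z = -2.001

Sample proportion p̂ = 942/2477 = 0.38030.
SE₀ = √(0.40·0.60/2477) = 0.009843.
z = (p̂ − p₀)/SE = (0.38030 − 0.40)/0.009843 = -2.001.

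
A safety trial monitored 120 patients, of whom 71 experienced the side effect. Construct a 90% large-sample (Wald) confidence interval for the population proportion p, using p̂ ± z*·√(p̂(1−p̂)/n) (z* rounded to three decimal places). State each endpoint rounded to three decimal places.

(0.518, 0.665)

With x = 71 successes in n = 120, p̂ = 0.59167.
SE = √(p̂(1−p̂)/n) = √(0.241597/120) = 0.044870.
z* = 1.645 at the 90% level.
Margin = 1.645·0.044870 = 0.07381.
So the interval runs from 0.518 to 0.665.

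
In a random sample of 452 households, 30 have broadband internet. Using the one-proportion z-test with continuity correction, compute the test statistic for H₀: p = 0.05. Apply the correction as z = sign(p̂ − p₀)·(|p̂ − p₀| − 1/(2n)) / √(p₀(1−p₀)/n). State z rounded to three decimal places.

The sample proportion is 30/452 = 0.06637. p̂ − p₀ = 0.016372.
1/(2n) = 0.001106.
Corrected numerator: |0.016372| − 0.001106 = 0.015266.
Under H₀, SE = √(p₀(1−p₀)/n) = √(0.05·0.95/452) = √0.000105088 = 0.010251.
z = +0.015266/0.010251 = 1.489.

z = 1.489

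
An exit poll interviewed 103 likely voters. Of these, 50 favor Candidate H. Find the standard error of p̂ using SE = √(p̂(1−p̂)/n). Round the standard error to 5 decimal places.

SE = 0.04925

With x = 50 successes in n = 103, p̂ = 0.48544.
p̂(1−p̂) = 0.48544·0.51456 = 0.249788.
SE = √(0.249788/103) = √0.002425126 = 0.04925.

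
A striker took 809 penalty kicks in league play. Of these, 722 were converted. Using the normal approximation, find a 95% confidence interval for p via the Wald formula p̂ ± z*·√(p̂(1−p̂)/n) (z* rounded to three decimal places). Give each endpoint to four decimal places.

With x = 722 successes in n = 809, p̂ = 0.89246.
SE(p̂) = √(0.89246·0.10754/809) = 0.010892.
For 95% confidence, z* = 1.960.
Margin of error: 1.960 × 0.010892 = 0.02135.
Interval: 0.89246 ± 0.02135 → (0.8711, 0.9138).

(0.8711, 0.9138)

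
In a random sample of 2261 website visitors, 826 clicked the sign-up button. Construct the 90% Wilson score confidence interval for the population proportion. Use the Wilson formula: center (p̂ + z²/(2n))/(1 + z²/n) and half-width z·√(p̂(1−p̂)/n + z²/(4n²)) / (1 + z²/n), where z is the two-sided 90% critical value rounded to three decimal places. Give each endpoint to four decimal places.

Here p̂ = 826/2261 = 0.36533 and z = 1.645 (z² = 2.706025).
Denominator 1 + z²/n = 1 + 2.706025/2261 = 1.001197.
Adjusted center: (0.36533 + z²/(2n))/1.001197 = 0.36549.
Radicand: p̂(1−p̂)/n + z²/(4n²) = 0.000102549 + 0.000000132 = 0.000102681.
Half-width = z·√(radicand)/denom = 1.645·0.010133/1.001197 = 0.01665.
Interval: 0.36549 ± 0.01665 → (0.3488, 0.3821).

(0.3488, 0.3821)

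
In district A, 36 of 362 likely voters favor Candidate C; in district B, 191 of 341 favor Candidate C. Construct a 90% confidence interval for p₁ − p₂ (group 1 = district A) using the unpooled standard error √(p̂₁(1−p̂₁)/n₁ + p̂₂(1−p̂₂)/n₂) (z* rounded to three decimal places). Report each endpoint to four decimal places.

p̂₁ = 36/362 = 0.09945, p̂₂ = 191/341 = 0.56012; p̂₁ − p̂₂ = -0.46067.
Unpooled SE = √(p̂₁(1−p̂₁)/n₁ + p̂₂(1−p̂₂)/n₂) = √(0.000247397 + 0.000722539) = 0.031144.
For 90% confidence, z* = 1.645. Margin of error = 0.05123.
Interval: -0.46067 ± 0.05123 → (-0.5119, -0.4094).

(-0.5119, -0.4094)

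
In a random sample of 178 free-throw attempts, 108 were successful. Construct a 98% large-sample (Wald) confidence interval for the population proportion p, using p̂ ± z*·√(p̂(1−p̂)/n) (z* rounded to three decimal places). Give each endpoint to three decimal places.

The sample proportion is 108/178 = 0.60674.
Standard error of p̂: √(0.238606/178) = √0.001340484 = 0.036613.
z* = 2.326 at the 98% level.
Margin of error: 2.326 × 0.036613 = 0.08516.
So the interval runs from 0.522 to 0.692.

(0.522, 0.692)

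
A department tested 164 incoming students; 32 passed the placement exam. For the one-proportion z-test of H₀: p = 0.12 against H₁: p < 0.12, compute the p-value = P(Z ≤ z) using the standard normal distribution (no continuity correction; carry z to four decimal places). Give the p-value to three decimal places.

p-value = 0.998

With x = 32 successes in n = 164, p̂ = 0.19512.
SE₀ = √(0.12·0.88/164) = 0.025375.
z = (p̂ − p₀)/SE = (32/164 − 0.12)/0.025375 ≈ 2.9604.
p-value = P(Z ≤ z) with z = 2.9604 → 0.998.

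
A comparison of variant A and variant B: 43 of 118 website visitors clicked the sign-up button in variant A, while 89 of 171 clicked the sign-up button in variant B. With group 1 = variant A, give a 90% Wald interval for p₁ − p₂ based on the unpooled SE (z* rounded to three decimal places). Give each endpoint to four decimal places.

(-0.2523, -0.0598)

p̂₁ = 43/118 = 0.36441, p̂₂ = 89/171 = 0.52047; p̂₁ − p̂₂ = -0.15606.
Unpooled SE = √(p̂₁(1−p̂₁)/n₁ + p̂₂(1−p̂₂)/n₂) = √(0.001962835 + 0.001459538) = 0.058501.
z* = 1.645 at the 90% level. Margin = 1.645·0.058501 = 0.09623.
Interval: -0.15606 ± 0.09623 → (-0.2523, -0.0598).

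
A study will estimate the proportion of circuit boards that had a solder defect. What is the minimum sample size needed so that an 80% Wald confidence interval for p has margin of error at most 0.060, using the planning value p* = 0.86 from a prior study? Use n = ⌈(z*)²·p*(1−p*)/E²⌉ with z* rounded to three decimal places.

For 80% confidence, z* = 1.282.
p*(1−p*) = 0.1204.
(z*)²·p*(1−p*)/E² = 1.643524·0.1204/0.003600 = 54.967.
⌈54.967⌉ = 55.

n = 55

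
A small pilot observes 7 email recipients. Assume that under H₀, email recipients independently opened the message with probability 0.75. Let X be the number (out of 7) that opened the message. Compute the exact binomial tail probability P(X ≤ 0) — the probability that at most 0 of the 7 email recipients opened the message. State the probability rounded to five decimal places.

P = 0.00006

X is binomial with n = 7 and p = 0.75.
P(X ≤ 0) = C(7,0)·0.75^0·0.25^7.
= 0.000061 = 0.00006.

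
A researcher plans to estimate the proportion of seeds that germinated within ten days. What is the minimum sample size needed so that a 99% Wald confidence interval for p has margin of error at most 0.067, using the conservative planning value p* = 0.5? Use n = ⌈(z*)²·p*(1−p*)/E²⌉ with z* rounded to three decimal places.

n = 370

The 99% critical value is z* = 2.576.
p*(1−p*) = 0.50·0.50 = 0.2500.
Required n before rounding: 6.635776 × 0.2500 / 0.067² = 369.558.
⌈369.558⌉ = 370.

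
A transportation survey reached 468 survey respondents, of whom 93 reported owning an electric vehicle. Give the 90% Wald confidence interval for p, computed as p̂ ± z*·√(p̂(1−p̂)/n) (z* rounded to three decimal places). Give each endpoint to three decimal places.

p̂ = 93/468 = 0.19872.
SE(p̂) = √(0.19872·0.80128/468) = 0.018445.
The 90% critical value is z* = 1.645.
Margin = 1.645·0.018445 = 0.03034.
Interval: 0.19872 ± 0.03034 → (0.168, 0.229).

(0.168, 0.229)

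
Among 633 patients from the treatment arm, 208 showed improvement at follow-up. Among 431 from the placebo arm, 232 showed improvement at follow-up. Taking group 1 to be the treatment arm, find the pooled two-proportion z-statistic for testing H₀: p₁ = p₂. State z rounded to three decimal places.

z = -6.818

Sample proportions: p̂₁ = 208/633 = 0.32859 and p̂₂ = 232/431 = 0.53828.
Pooled p̂ = (208+232)/(633+431) = 440/1064 = 0.41353.
SE = √[p̂(1−p̂)(1/n₁+1/n₂)] = √[0.41353·0.58647·(1/633+1/431)] ≈ 0.030754.
z = (p̂₁ − p̂₂)/SE = (0.32859 − 0.53828)/0.030754 = -0.20969/0.030754 = -6.818.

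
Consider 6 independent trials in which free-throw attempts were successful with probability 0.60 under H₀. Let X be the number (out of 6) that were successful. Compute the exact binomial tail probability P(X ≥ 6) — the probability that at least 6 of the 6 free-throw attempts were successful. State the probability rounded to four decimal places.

X ~ Binomial(n=6, p=0.60).
P(X ≥ 6) = C(6,6)·0.60^6·0.40^0.
= 0.046656 = 0.0467.

P = 0.0467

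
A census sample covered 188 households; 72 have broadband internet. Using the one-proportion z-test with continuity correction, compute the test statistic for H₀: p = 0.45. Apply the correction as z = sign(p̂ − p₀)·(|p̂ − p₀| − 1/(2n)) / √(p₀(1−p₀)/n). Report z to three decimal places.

z = -1.774

Sample proportion p̂ = 72/188 = 0.38298. p̂ − p₀ = -0.067021.
Continuity correction 1/(2n) = 1/376 = 0.002660.
Corrected numerator: |-0.067021| − 0.002660 = 0.064361.
SE₀ = √(0.45·0.55/188) = 0.036283.
z = (−)0.064361/0.036283 = -1.774.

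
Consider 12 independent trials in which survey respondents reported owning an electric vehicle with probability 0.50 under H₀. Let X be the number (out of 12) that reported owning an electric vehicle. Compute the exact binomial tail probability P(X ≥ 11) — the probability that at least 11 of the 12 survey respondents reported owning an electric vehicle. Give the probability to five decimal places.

X is binomial with n = 12 and p = 0.50.
P(X ≥ 11) = C(12,11)·0.50^11·0.50^1 + C(12,12)·0.50^12·0.50^0.
= 0.002930 + 0.000244 = 0.00317.

P = 0.00317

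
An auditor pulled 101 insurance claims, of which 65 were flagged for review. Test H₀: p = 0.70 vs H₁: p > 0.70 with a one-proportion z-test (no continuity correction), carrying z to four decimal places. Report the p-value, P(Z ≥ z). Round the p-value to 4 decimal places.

Sample proportion p̂ = 65/101 = 0.64356.
Under H₀, SE = √(p₀(1−p₀)/n) = √(0.70·0.30/101) = √0.002079208 = 0.045598.
z = (p̂ − p₀)/SE = (65/101 − 0.70)/0.045598 ≈ -1.2377.
From the standard normal, P(Z ≥ z) = 0.8921.

p-value = 0.8921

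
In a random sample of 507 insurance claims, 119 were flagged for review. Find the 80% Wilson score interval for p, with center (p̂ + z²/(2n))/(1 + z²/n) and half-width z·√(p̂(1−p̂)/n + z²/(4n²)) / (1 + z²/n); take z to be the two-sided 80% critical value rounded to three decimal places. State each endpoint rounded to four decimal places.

Here p̂ = 119/507 = 0.23471 and z = 1.282 (z² = 1.643524).
Denominator 1 + z²/n = 1 + 1.643524/507 = 1.003242.
Center = (0.23471 + 0.001621)/1.003242 = 0.23557.
Radicand: p̂(1−p̂)/n + z²/(4n²) = 0.000354287 + 0.000001598 = 0.000355885.
Half-width = z·√(radicand)/denom = 1.282·0.018865/1.003242 = 0.02411.
CI: 0.23557 ± 0.02411 = (0.2115, 0.2597).

(0.2115, 0.2597)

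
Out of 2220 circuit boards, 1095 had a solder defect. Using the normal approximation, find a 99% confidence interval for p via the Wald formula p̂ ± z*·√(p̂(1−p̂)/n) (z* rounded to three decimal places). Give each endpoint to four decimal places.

With x = 1095 successes in n = 2220, p̂ = 0.49324.
Standard error of p̂: √(0.249954/2220) = √0.000112592 = 0.010611.
z* = 2.576 at the 99% level.
Margin = 2.576·0.010611 = 0.02733.
Interval: 0.49324 ± 0.02733 → (0.4659, 0.5206).

(0.4659, 0.5206)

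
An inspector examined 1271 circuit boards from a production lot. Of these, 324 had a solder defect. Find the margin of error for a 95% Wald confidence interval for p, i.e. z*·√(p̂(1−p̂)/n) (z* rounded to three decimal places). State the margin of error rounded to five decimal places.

ME = 0.02396

Sample proportion p̂ = 324/1271 = 0.25492.
SE = √(p̂(1−p̂)/n) = √(0.189935/1271) = 0.012224.
The 95% critical value is z* = 1.960.
ME = 1.960·0.012224 = 0.02396.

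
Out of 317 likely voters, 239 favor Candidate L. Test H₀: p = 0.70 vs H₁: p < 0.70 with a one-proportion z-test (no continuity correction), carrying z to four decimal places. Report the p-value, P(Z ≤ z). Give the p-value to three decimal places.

p-value = 0.982

The sample proportion is 239/317 = 0.75394.
Null standard error: √(0.70·0.30/317) = √0.000662461 = 0.025738.
Test statistic (full precision, shown to 4 dp): z = (239/317 − 0.70)/SE₀ ≈ 2.0958.
p-value = P(Z ≤ z) with z = 2.0958 → 0.982.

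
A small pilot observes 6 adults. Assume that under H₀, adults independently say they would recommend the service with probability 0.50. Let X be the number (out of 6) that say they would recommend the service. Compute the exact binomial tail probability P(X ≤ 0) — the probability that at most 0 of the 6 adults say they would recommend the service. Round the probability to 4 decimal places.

P = 0.0156

X is binomial with n = 6 and p = 0.50.
P(X ≤ 0) = C(6,0)·0.50^0·0.50^6.
= 0.015625 = 0.0156.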